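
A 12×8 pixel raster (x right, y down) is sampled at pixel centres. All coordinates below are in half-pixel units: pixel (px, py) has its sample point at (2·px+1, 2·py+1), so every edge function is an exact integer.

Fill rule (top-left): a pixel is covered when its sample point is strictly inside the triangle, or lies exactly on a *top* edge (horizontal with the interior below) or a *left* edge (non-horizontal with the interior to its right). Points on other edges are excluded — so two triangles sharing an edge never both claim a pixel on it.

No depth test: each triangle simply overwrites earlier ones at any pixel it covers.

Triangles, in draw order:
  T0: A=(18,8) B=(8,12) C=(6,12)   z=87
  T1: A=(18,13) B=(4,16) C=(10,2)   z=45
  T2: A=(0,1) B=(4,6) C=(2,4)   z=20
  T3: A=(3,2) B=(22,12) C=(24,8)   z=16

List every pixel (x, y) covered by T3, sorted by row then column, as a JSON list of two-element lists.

T0:
  2·area = 8
  edge (18, 8)→(8, 12): d=(-10,4) right/bottom  bias=-1
  edge (8, 12)→(6, 12): d=(-2,0) right/bottom  bias=-1
  edge (6, 12)→(18, 8): d=(12,-4) top-left  bias=+0
    (10,3)@(21, 7): e=[-2,10,0] → ·  [on edge]
    (7,4)@(15, 9): e=[2,6,0] → #  [on edge]
    (8,4)@(17, 9): e=[-6,6,8] → ·
    (4,5)@(9, 11): e=[6,2,0] → #  [on edge]
    (5,5)@(11, 11): e=[-2,2,8] → ·
    (7,5)@(15, 11): e=[-18,2,24] → ·
    (1,6)@(3, 13): e=[10,-2,0] → ·  [on edge]
    (4,6)@(9, 13): e=[-14,-2,24] → ·
  covered (2 px):
    · · · · · · · · · · · ·
    · · · · · · · · · · · ·
    · · · · · · · · · · · ·
    · · · · · · · · · · · ·
    · · · · · · · # · · · ·
    · · · · # · · · · · · ·
    · · · · · · · · · · · ·
    · · · · · · · · · · · ·
T1:
  2·area = 178
  edge (18, 13)→(4, 16): d=(-14,3) right/bottom  bias=-1
  edge (4, 16)→(10, 2): d=(6,-14) top-left  bias=+0
  edge (10, 2)→(18, 13): d=(8,11) right/bottom  bias=-1
    (4,2)@(9, 5): e=[139,4,35] → #
    (5,2)@(11, 5): e=[133,32,13] → #
    (6,2)@(13, 5): e=[127,60,-9] → ·
    (4,3)@(9, 7): e=[111,16,51] → #
    (6,3)@(13, 7): e=[99,72,7] → #
    (7,3)@(15, 7): e=[93,100,-15] → ·
    (3,4)@(7, 9): e=[89,0,89] → #  [on edge]
    (7,4)@(15, 9): e=[65,112,1] → #
    (8,4)@(17, 9): e=[59,140,-21] → ·
    (3,5)@(7, 11): e=[61,12,105] → #
    (8,5)@(17, 11): e=[31,152,-5] → ·
    (3,6)@(7, 13): e=[33,24,121] → #
  covered (23 px):
    · · · · · · · · · · · ·
    · · · · · · · · · · · ·
    · · · · # # · · · · · ·
    · · · · # # # · · · · ·
    · · · # # # # # · · · ·
    · · · # # # # # · · · ·
    · · · # # # # # # · · ·
    · · # # · · · · · · · ·
T2:
  2·area = 2
  edge (0, 1)→(4, 6): d=(4,5) right/bottom  bias=-1
  edge (4, 6)→(2, 4): d=(-2,-2) top-left  bias=+0
  edge (2, 4)→(0, 1): d=(-2,-3) top-left  bias=+0
    (0,1)@(1, 3): e=[3,0,-1] → ·  [on edge]
    (1,2)@(3, 5): e=[1,0,1] → #  [on edge]
    (2,2)@(5, 5): e=[-9,4,7] → ·
    (1,3)@(3, 7): e=[9,-4,-3] → ·
    (2,3)@(5, 7): e=[-1,0,3] → ·  [on edge]
    (3,4)@(7, 9): e=[-3,0,5] → ·  [on edge]
    (4,5)@(9, 11): e=[-5,0,7] → ·  [on edge]
    (5,6)@(11, 13): e=[-7,0,9] → ·  [on edge]
    (6,7)@(13, 15): e=[-9,0,11] → ·  [on edge]
  covered (1 px):
    · · · · · · · · · · · ·
    · · · · · · · · · · · ·
    · # · · · · · · · · · ·
    · · · · · · · · · · · ·
    · · · · · · · · · · · ·
    · · · · · · · · · · · ·
    · · · · · · · · · · · ·
    · · · · · · · · · · · ·
T3:
  2·area = 96  (B↔C swapped to make it positive)
  edge (3, 2)→(24, 8): d=(21,6) right/bottom  bias=-1
  edge (24, 8)→(22, 12): d=(-2,4) right/bottom  bias=-1
  edge (22, 12)→(3, 2): d=(-19,-10) top-left  bias=+0
    (2,1)@(5, 3): e=[9,86,1] → #
    (3,1)@(7, 3): e=[-3,78,21] → ·
    (2,2)@(5, 5): e=[51,82,-37] → ·
    (4,2)@(9, 5): e=[27,66,3] → #
    (5,2)@(11, 5): e=[15,58,23] → #
    (6,2)@(13, 5): e=[3,50,43] → #
    (7,2)@(15, 5): e=[-9,42,63] → ·
    (4,3)@(9, 7): e=[69,62,-35] → ·
    (5,3)@(11, 7): e=[57,54,-15] → ·
    (6,3)@(13, 7): e=[45,46,5] → #
    (7,3)@(15, 7): e=[33,38,25] → #
    (8,3)@(17, 7): e=[21,30,45] → #
  covered (13 px):
    · · · · · · · · · · · ·
    · · # · · · · · · · · ·
    · · · · # # # · · · · ·
    · · · · · · # # # # · ·
    · · · · · · · · # # # #
    · · · · · · · · · · # ·
    · · · · · · · · · · · ·
    · · · · · · · · · · · ·

Answer: [[2,1],[4,2],[5,2],[6,2],[6,3],[7,3],[8,3],[9,3],[8,4],[9,4],[10,4],[11,4],[10,5]]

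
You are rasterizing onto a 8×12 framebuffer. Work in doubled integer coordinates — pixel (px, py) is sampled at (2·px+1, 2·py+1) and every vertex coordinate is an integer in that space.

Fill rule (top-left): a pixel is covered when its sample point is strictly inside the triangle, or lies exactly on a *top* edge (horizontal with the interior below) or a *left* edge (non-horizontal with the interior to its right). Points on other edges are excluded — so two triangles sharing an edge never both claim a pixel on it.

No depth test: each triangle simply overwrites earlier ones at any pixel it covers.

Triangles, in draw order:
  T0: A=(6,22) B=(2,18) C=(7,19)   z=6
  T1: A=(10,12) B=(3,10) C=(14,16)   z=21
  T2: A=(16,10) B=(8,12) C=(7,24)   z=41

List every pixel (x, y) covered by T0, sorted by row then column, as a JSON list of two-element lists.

T0:
  2·area = 16
  edge (6, 22)→(2, 18): d=(-4,-4) top-left  bias=+0
  edge (2, 18)→(7, 19): d=(5,1) right/bottom  bias=-1
  edge (7, 19)→(6, 22): d=(-1,3) right/bottom  bias=-1
    (6,0)@(13, 1): e=[112,-96,0] → .  [on edge]
    (5,3)@(11, 7): e=[80,-64,0] → .  [on edge]
    (4,6)@(9, 13): e=[48,-32,0] → .  [on edge]
    (0,8)@(1, 17): e=[0,-4,20] → .  [on edge]
    (1,9)@(3, 19): e=[0,4,12] → X  [on edge]
    (2,9)@(5, 19): e=[8,2,6] → X
    (3,9)@(7, 19): e=[16,0,0] → .  [on edge]
    (1,10)@(3, 21): e=[-8,14,10] → .
    (2,10)@(5, 21): e=[0,12,4] → X  [on edge]
    (3,10)@(7, 21): e=[8,10,-2] → .
    (2,11)@(5, 23): e=[-8,22,2] → .
    (3,11)@(7, 23): e=[0,20,-4] → .  [on edge]
  covered (3 px):
    . . . . . . . .
    . . . . . . . .
    . . . . . . . .
    . . . . . . . .
    . . . . . . . .
    . . . . . . . .
    . . . . . . . .
    . . . . . . . .
    . . . . . . . .
    . X X . . . . .
    . . X . . . . .
    . . . . . . . .
T1:
  2·area = 20  (B↔C swapped to make it positive)
  edge (10, 12)→(14, 16): d=(4,4) right/bottom  bias=-1
  edge (14, 16)→(3, 10): d=(-11,-6) top-left  bias=+0
  edge (3, 10)→(10, 12): d=(7,2) right/bottom  bias=-1
    (0,1)@(1, 3): e=[0,65,-45] → .  [on edge]
    (1,2)@(3, 5): e=[0,55,-35] → .  [on edge]
    (2,3)@(5, 7): e=[0,45,-25] → .  [on edge]
    (3,4)@(7, 9): e=[0,35,-15] → .  [on edge]
    (2,5)@(5, 11): e=[16,1,3] → X
    (3,5)@(7, 11): e=[8,13,-1] → .
    (4,5)@(9, 11): e=[0,25,-5] → .  [on edge]
    (2,6)@(5, 13): e=[24,-21,17] → .
    (4,6)@(9, 13): e=[8,3,9] → X
    (5,6)@(11, 13): e=[0,15,5] → .  [on edge]
    (4,7)@(9, 15): e=[16,-19,23] → .
    (6,7)@(13, 15): e=[0,5,15] → .  [on edge]
    (7,8)@(15, 17): e=[0,-5,25] → .  [on edge]
  covered (2 px):
    . . . . . . . .
    . . . . . . . .
    . . . . . . . .
    . . . . . . . .
    . . . . . . . .
    . . X . . . . .
    . . . . X . . .
    . . . . . . . .
    . . . . . . . .
    . . . . . . . .
    . . . . . . . .
    . . . . . . . .
T2:
  2·area = 94  (B↔C swapped to make it positive)
  edge (16, 10)→(7, 24): d=(-9,14) right/bottom  bias=-1
  edge (7, 24)→(8, 12): d=(1,-12) top-left  bias=+0
  edge (8, 12)→(16, 10): d=(8,-2) top-left  bias=+0
    (6,5)@(13, 11): e=[33,59,2] → X
    (7,5)@(15, 11): e=[5,83,6] → X
    (4,6)@(9, 13): e=[71,13,10] → X
    (5,6)@(11, 13): e=[43,37,14] → X
    (7,6)@(15, 13): e=[-13,85,22] → .
    (4,7)@(9, 15): e=[53,15,26] → X
    (6,7)@(13, 15): e=[-3,63,34] → .
    (4,8)@(9, 17): e=[35,17,42] → X
    (6,8)@(13, 17): e=[-21,65,50] → .
    (4,9)@(9, 19): e=[17,19,58] → X
    (5,9)@(11, 19): e=[-11,43,62] → .
    (4,10)@(9, 21): e=[-1,21,74] → .
  covered (10 px):
    . . . . . . . .
    . . . . . . . .
    . . . . . . . .
    . . . . . . . .
    . . . . . . . .
    . . . . . . X X
    . . . . X X X .
    . . . . X X . .
    . . . . X X . .
    . . . . X . . .
    . . . . . . . .
    . . . . . . . .

Final: [[1,9],[2,9],[2,10]]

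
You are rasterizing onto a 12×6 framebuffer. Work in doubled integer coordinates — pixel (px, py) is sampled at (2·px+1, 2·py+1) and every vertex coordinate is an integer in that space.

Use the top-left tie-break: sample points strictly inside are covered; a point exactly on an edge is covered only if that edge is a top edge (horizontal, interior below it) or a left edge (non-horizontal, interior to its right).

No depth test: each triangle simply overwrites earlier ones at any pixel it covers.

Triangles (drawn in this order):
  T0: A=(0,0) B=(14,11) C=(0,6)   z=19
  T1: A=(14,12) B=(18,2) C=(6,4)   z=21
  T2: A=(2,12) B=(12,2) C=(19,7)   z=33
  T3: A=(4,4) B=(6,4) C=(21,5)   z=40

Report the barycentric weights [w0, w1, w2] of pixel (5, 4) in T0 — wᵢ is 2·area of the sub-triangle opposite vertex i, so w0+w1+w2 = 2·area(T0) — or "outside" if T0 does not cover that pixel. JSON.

T0:
  2·area = 84
  edge (0, 0)→(14, 11): d=(14,11) right/bottom  bias=-1
  edge (14, 11)→(0, 6): d=(-14,-5) top-left  bias=+0
  edge (0, 6)→(0, 0): d=(0,-6) top-left  bias=+0
    (0,0)@(1, 1): e=[3,75,6] → X
    (1,0)@(3, 1): e=[-19,85,18] → .
    (0,1)@(1, 3): e=[31,47,6] → X
    (1,1)@(3, 3): e=[9,57,18] → X
    (2,1)@(5, 3): e=[-13,67,30] → .
    (0,2)@(1, 5): e=[59,19,6] → X
    (2,2)@(5, 5): e=[15,39,30] → X
    (3,2)@(7, 5): e=[-7,49,42] → .
    (0,3)@(1, 7): e=[87,-9,6] → .
    (1,3)@(3, 7): e=[65,1,18] → X
    (3,3)@(7, 7): e=[21,21,42] → X
    (4,3)@(9, 7): e=[-1,31,54] → .
  covered (11 px):
    X . . . . . . . . . . .
    X X . . . . . . . . . .
    X X X . . . . . . . . .
    . X X X . . . . . . . .
    . . . . X X . . . . . .
    . . . . . . . . . . . .
T1:
  2·area = 112  (B↔C swapped to make it positive)
  edge (14, 12)→(6, 4): d=(-8,-8) top-left  bias=+0
  edge (6, 4)→(18, 2): d=(12,-2) top-left  bias=+0
  edge (18, 2)→(14, 12): d=(-4,10) right/bottom  bias=-1
    (1,0)@(3, 1): e=[0,-42,154] → .  [on edge]
    (2,1)@(5, 3): e=[0,-14,126] → .  [on edge]
    (6,1)@(13, 3): e=[64,2,46] → X
    (7,1)@(15, 3): e=[80,6,26] → X
    (8,1)@(17, 3): e=[96,10,6] → X
    (9,1)@(19, 3): e=[112,14,-14] → .
    (3,2)@(7, 5): e=[0,14,98] → X  [on edge]
    (4,2)@(9, 5): e=[16,18,78] → X
    (5,2)@(11, 5): e=[32,22,58] → X
    (8,2)@(17, 5): e=[80,34,-2] → .
    (3,3)@(7, 7): e=[-16,38,90] → .
    (4,3)@(9, 7): e=[0,42,70] → X  [on edge]
    (5,4)@(11, 9): e=[0,70,42] → X  [on edge]
    (6,5)@(13, 11): e=[0,98,14] → X  [on edge]
  covered (16 px):
    . . . . . . . . . . . .
    . . . . . . X X X . . .
    . . . X X X X X . . . .
    . . . . X X X X . . . .
    . . . . . X X X . . . .
    . . . . . . X . . . . .
T2:
  2·area = 120
  edge (2, 12)→(12, 2): d=(10,-10) top-left  bias=+0
  edge (12, 2)→(19, 7): d=(7,5) right/bottom  bias=-1
  edge (19, 7)→(2, 12): d=(-17,5) right/bottom  bias=-1
    (6,0)@(13, 1): e=[0,-12,132] → .  [on edge]
    (5,1)@(11, 3): e=[0,12,108] → X  [on edge]
    (6,1)@(13, 3): e=[20,2,98] → X
    (7,1)@(15, 3): e=[40,-8,88] → .
    (4,2)@(9, 5): e=[0,36,84] → X  [on edge]
    (7,2)@(15, 5): e=[60,6,54] → X
    (8,2)@(17, 5): e=[80,-4,44] → .
    (3,3)@(7, 7): e=[0,60,60] → X  [on edge]
    (8,3)@(17, 7): e=[100,10,10] → X
    (9,3)@(19, 7): e=[120,0,0] → .  [on edge]
    (2,4)@(5, 9): e=[0,84,36] → X  [on edge]
    (6,4)@(13, 9): e=[80,44,-4] → .
    (1,5)@(3, 11): e=[0,108,12] → X  [on edge]
  covered (18 px):
    . . . . . . . . . . . .
    . . . . . X X . . . . .
    . . . . X X X X . . . .
    . . . X X X X X X . . .
    . . X X X X . . . . . .
    . X X . . . . . . . . .
T3:
  2·area = 2
  edge (4, 4)→(6, 4): d=(2,0) top-left  bias=+0
  edge (6, 4)→(21, 5): d=(15,1) right/bottom  bias=-1
  edge (21, 5)→(4, 4): d=(-17,-1) top-left  bias=+0
    (10,2)@(21, 5): e=[2,0,0] → .  [on edge]
  covered (0 px):
    . . . . . . . . . . . .
    . . . . . . . . . . . .
    . . . . . . . . . . . .
    . . . . . . . . . . . .
    . . . . . . . . . . . .
    . . . . . . . . . . . .

Final: [13,66,5]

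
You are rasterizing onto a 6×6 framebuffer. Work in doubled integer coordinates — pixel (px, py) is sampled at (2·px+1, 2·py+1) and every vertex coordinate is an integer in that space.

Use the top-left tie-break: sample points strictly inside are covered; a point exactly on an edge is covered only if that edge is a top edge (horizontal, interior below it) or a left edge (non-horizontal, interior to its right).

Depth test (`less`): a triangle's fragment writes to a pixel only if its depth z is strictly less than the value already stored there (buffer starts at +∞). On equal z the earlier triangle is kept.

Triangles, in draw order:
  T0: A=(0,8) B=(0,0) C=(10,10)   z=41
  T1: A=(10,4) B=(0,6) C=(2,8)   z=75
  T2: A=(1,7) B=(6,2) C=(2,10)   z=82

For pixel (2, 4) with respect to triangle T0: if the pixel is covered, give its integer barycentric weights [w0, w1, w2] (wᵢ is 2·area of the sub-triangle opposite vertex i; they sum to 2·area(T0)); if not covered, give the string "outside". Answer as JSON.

T0:
  2·area = 80
  edge (0, 8)→(0, 0): d=(0,-8) top-left  bias=+0
  edge (0, 0)→(10, 10): d=(10,10) right/bottom  bias=-1
  edge (10, 10)→(0, 8): d=(-10,-2) top-left  bias=+0
    (0,0)@(1, 1): e=[8,0,72] → ·  [on edge]
    (0,1)@(1, 3): e=[8,20,52] → █
    (1,1)@(3, 3): e=[24,0,56] → ·  [on edge]
    (0,2)@(1, 5): e=[8,40,32] → █
    (1,2)@(3, 5): e=[24,20,36] → █
    (2,2)@(5, 5): e=[40,0,40] → ·  [on edge]
    (0,3)@(1, 7): e=[8,60,12] → █
    (2,3)@(5, 7): e=[40,20,20] → █
    (3,3)@(7, 7): e=[56,0,24] → ·  [on edge]
    (0,4)@(1, 9): e=[8,80,-8] → ·
    (1,4)@(3, 9): e=[24,60,-4] → ·
    (2,4)@(5, 9): e=[40,40,0] → █  [on edge]
    (4,4)@(9, 9): e=[72,0,8] → ·  [on edge]
    (5,5)@(11, 11): e=[88,0,-8] → ·  [on edge]
  covered (8 px):
    · · · · · ·
    █ · · · · ·
    █ █ · · · ·
    █ █ █ · · ·
    · · █ █ · ·
    · · · · · ·
T1:
  2·area = 24  (B↔C swapped to make it positive)
  edge (10, 4)→(2, 8): d=(-8,4) right/bottom  bias=-1
  edge (2, 8)→(0, 6): d=(-2,-2) top-left  bias=+0
  edge (0, 6)→(10, 4): d=(10,-2) top-left  bias=+0
    (2,2)@(5, 5): e=[12,12,0] → █  [on edge]
    (3,2)@(7, 5): e=[4,16,4] → █
    (4,2)@(9, 5): e=[-4,20,8] → ·
    (0,3)@(1, 7): e=[12,0,12] → █  [on edge]
    (1,3)@(3, 7): e=[4,4,16] → █
    (2,3)@(5, 7): e=[-4,8,20] → ·
    (3,3)@(7, 7): e=[-12,12,24] → ·
    (0,4)@(1, 9): e=[-4,-4,32] → ·
    (1,4)@(3, 9): e=[-12,0,36] → ·  [on edge]
    (2,5)@(5, 11): e=[-36,0,60] → ·  [on edge]
  covered (4 px):
    · · · · · ·
    · · · · · ·
    · · █ █ · ·
    █ █ · · · ·
    · · · · · ·
    · · · · · ·
T2:
  2·area = 20
  edge (1, 7)→(6, 2): d=(5,-5) top-left  bias=+0
  edge (6, 2)→(2, 10): d=(-4,8) right/bottom  bias=-1
  edge (2, 10)→(1, 7): d=(-1,-3) top-left  bias=+0
    (3,0)@(7, 1): e=[0,-4,24] → ·  [on edge]
    (2,1)@(5, 3): e=[0,4,16] → █  [on edge]
    (3,1)@(7, 3): e=[10,-12,22] → ·
    (1,2)@(3, 5): e=[0,12,8] → █  [on edge]
    (2,2)@(5, 5): e=[10,-4,14] → ·
    (0,3)@(1, 7): e=[0,20,0] → █  [on edge]
    (2,3)@(5, 7): e=[20,-12,12] → ·
    (0,4)@(1, 9): e=[10,12,-2] → ·
    (1,4)@(3, 9): e=[20,-4,4] → ·
  covered (4 px):
    · · · · · ·
    · · █ · · ·
    · █ · · · ·
    █ █ · · · ·
    · · · · · ·
    · · · · · ·

Result: [40,0,40]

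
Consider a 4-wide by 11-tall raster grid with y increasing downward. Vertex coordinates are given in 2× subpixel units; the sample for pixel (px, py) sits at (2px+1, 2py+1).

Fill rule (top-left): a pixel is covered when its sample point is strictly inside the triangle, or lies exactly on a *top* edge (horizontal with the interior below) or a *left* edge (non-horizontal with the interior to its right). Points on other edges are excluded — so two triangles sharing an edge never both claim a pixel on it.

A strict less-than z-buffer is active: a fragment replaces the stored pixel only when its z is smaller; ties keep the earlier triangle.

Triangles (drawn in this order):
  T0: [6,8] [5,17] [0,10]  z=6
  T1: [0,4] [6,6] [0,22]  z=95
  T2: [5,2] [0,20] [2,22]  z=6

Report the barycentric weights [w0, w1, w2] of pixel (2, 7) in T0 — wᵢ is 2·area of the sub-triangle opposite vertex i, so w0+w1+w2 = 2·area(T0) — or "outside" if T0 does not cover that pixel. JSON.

T0:
  2·area = 52
  edge (6, 8)→(5, 17): d=(-1,9) right/bottom  bias=-1
  edge (5, 17)→(0, 10): d=(-5,-7) top-left  bias=+0
  edge (0, 10)→(6, 8): d=(6,-2) top-left  bias=+0
    (1,4)@(3, 9): e=[26,26,0] → █  [on edge]
    (2,4)@(5, 9): e=[8,40,4] → █
    (3,4)@(7, 9): e=[-10,54,8] → ·
    (0,5)@(1, 11): e=[42,2,8] → █
    (3,5)@(7, 11): e=[-12,44,20] → ·
    (0,6)@(1, 13): e=[40,-8,20] → ·
    (1,6)@(3, 13): e=[22,6,24] → █
    (3,6)@(7, 13): e=[-14,34,32] → ·
    (1,7)@(3, 15): e=[20,-4,36] → ·
    (2,7)@(5, 15): e=[2,10,40] → █
    (3,7)@(7, 15): e=[-16,24,44] → ·
    (2,8)@(5, 17): e=[0,0,52] → ·  [on edge]
  covered (8 px):
    · · · ·
    · · · ·
    · · · ·
    · · · ·
    · █ █ ·
    █ █ █ ·
    · █ █ ·
    · · █ ·
    · · · ·
    · · · ·
    · · · ·
T1:
  2·area = 108
  edge (0, 4)→(6, 6): d=(6,2) right/bottom  bias=-1
  edge (6, 6)→(0, 22): d=(-6,16) right/bottom  bias=-1
  edge (0, 22)→(0, 4): d=(0,-18) top-left  bias=+0
    (0,2)@(1, 5): e=[4,86,18] → █
    (1,2)@(3, 5): e=[0,54,54] → ·  [on edge]
    (0,3)@(1, 7): e=[16,74,18] → █
    (1,3)@(3, 7): e=[12,42,54] → █
    (2,3)@(5, 7): e=[8,10,90] → █
    (3,3)@(7, 7): e=[4,-22,126] → ·
    (0,4)@(1, 9): e=[28,62,18] → █
    (2,4)@(5, 9): e=[20,-2,90] → ·
    (0,5)@(1, 11): e=[40,50,18] → █
    (2,5)@(5, 11): e=[32,-14,90] → ·
    (0,6)@(1, 13): e=[52,38,18] → █
    (2,6)@(5, 13): e=[44,-26,90] → ·
  covered (13 px):
    · · · ·
    · · · ·
    █ · · ·
    █ █ █ ·
    █ █ · ·
    █ █ · ·
    █ █ · ·
    █ · · ·
    █ · · ·
    █ · · ·
    · · · ·
T2:
  2·area = 46  (B↔C swapped to make it positive)
  edge (5, 2)→(2, 22): d=(-3,20) right/bottom  bias=-1
  edge (2, 22)→(0, 20): d=(-2,-2) top-left  bias=+0
  edge (0, 20)→(5, 2): d=(5,-18) top-left  bias=+0
    (1,5)@(3, 11): e=[13,24,9] → █
    (2,5)@(5, 11): e=[-27,28,45] → ·
    (1,6)@(3, 13): e=[7,20,19] → █
    (2,6)@(5, 13): e=[-33,24,55] → ·
    (1,7)@(3, 15): e=[1,16,29] → █
    (2,7)@(5, 15): e=[-39,20,65] → ·
    (0,8)@(1, 17): e=[35,8,3] → █
    (1,8)@(3, 17): e=[-5,12,39] → ·
    (0,9)@(1, 19): e=[29,4,13] → █
    (1,9)@(3, 19): e=[-11,8,49] → ·
    (0,10)@(1, 21): e=[23,0,23] → █  [on edge]
    (1,10)@(3, 21): e=[-17,4,59] → ·
  covered (6 px):
    · · · ·
    · · · ·
    · · · ·
    · · · ·
    · · · ·
    · █ · ·
    · █ · ·
    · █ · ·
    █ · · ·
    █ · · ·
    █ · · ·

Answer: [10,40,2]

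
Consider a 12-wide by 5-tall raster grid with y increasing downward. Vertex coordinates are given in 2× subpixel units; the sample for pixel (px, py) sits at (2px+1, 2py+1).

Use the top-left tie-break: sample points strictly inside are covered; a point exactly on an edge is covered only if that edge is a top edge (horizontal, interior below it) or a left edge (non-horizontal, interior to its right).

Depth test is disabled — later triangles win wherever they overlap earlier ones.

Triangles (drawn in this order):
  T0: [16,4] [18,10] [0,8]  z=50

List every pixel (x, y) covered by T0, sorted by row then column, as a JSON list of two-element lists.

T0:
  2·area = 104
  edge (16, 4)→(18, 10): d=(2,6) right/bottom  bias=-1
  edge (18, 10)→(0, 8): d=(-18,-2) top-left  bias=+0
  edge (0, 8)→(16, 4): d=(16,-4) top-left  bias=+0
    (7,0)@(15, 1): e=[0,156,-52] → ·  [on edge]
    (6,2)@(13, 5): e=[20,80,4] → █
    (7,2)@(15, 5): e=[8,84,12] → █
    (8,2)@(17, 5): e=[-4,88,20] → ·
    (2,3)@(5, 7): e=[72,28,4] → █
    (3,3)@(7, 7): e=[60,32,12] → █
    (4,3)@(9, 7): e=[48,36,20] → █
    (5,3)@(11, 7): e=[36,40,28] → █
    (8,3)@(17, 7): e=[0,52,52] → ·  [on edge]
    (2,4)@(5, 9): e=[76,-8,36] → ·
    (3,4)@(7, 9): e=[64,-4,44] → ·
    (4,4)@(9, 9): e=[52,0,52] → █  [on edge]
  covered (13 px):
    · · · · · · · · · · · ·
    · · · · · · · · · · · ·
    · · · · · · █ █ · · · ·
    · · █ █ █ █ █ █ · · · ·
    · · · · █ █ █ █ █ · · ·

Result: [[6,2],[7,2],[2,3],[3,3],[4,3],[5,3],[6,3],[7,3],[4,4],[5,4],[6,4],[7,4],[8,4]]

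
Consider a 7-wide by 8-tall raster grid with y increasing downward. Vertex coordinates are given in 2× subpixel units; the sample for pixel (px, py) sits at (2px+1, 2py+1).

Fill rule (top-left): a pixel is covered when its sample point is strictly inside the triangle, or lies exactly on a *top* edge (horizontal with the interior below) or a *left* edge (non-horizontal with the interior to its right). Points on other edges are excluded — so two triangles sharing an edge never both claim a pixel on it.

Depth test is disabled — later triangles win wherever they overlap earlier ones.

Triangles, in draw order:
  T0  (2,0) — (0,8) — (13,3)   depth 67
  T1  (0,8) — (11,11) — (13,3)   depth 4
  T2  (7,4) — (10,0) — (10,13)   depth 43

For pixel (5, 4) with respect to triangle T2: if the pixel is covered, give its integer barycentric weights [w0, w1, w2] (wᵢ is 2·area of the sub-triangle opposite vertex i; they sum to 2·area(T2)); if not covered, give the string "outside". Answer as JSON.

T0:
  2·area = 94  (B↔C swapped to make it positive)
  edge (2, 0)→(13, 3): d=(11,3) right/bottom  bias=-1
  edge (13, 3)→(0, 8): d=(-13,5) right/bottom  bias=-1
  edge (0, 8)→(2, 0): d=(2,-8) top-left  bias=+0
    (1,0)@(3, 1): e=[8,76,10] → X
    (2,0)@(5, 1): e=[2,66,26] → X
    (3,0)@(7, 1): e=[-4,56,42] → .
    (1,1)@(3, 3): e=[30,50,14] → X
    (3,1)@(7, 3): e=[18,30,46] → X
    (4,1)@(9, 3): e=[12,20,62] → X
    (5,1)@(11, 3): e=[6,10,78] → X
    (6,1)@(13, 3): e=[0,0,94] → .  [on edge]
    (0,2)@(1, 5): e=[58,34,2] → X
    (4,2)@(9, 5): e=[34,-6,66] → .
    (5,2)@(11, 5): e=[28,-16,82] → .
    (0,3)@(1, 7): e=[80,8,6] → X
  covered (12 px):
    . X X . . . .
    . X X X X X .
    X X X X . . .
    X . . . . . .
    . . . . . . .
    . . . . . . .
    . . . . . . .
    . . . . . . .
T1:
  2·area = 94  (B↔C swapped to make it positive)
  edge (0, 8)→(13, 3): d=(13,-5) top-left  bias=+0
  edge (13, 3)→(11, 11): d=(-2,8) right/bottom  bias=-1
  edge (11, 11)→(0, 8): d=(-11,-3) top-left  bias=+0
    (6,1)@(13, 3): e=[0,0,94] → .  [on edge]
    (4,2)@(9, 5): e=[6,28,60] → X
    (5,2)@(11, 5): e=[16,12,66] → X
    (6,2)@(13, 5): e=[26,-4,72] → .
    (1,3)@(3, 7): e=[2,72,20] → X
    (2,3)@(5, 7): e=[12,56,26] → X
    (3,3)@(7, 7): e=[22,40,32] → X
    (6,3)@(13, 7): e=[52,-8,50] → .
    (1,4)@(3, 9): e=[28,68,-2] → .
    (2,4)@(5, 9): e=[38,52,4] → X
    (6,4)@(13, 9): e=[78,-12,28] → .
    (2,5)@(5, 11): e=[64,48,-18] → .
    (5,5)@(11, 11): e=[94,0,0] → .  [on edge]
  covered (11 px):
    . . . . . . .
    . . . . . . .
    . . . . X X .
    . X X X X X .
    . . X X X X .
    . . . . . . .
    . . . . . . .
    . . . . . . .
T2:
  2·area = 39
  edge (7, 4)→(10, 0): d=(3,-4) top-left  bias=+0
  edge (10, 0)→(10, 13): d=(0,13) right/bottom  bias=-1
  edge (10, 13)→(7, 4): d=(-3,-9) top-left  bias=+0
    (4,1)@(9, 3): e=[5,13,21] → X
    (5,1)@(11, 3): e=[13,-13,39] → .
    (4,2)@(9, 5): e=[11,13,15] → X
    (5,2)@(11, 5): e=[19,-13,33] → .
    (4,3)@(9, 7): e=[17,13,9] → X
    (5,3)@(11, 7): e=[25,-13,27] → .
    (4,4)@(9, 9): e=[23,13,3] → X
    (5,4)@(11, 9): e=[31,-13,21] → .
    (4,5)@(9, 11): e=[29,13,-3] → .
  covered (4 px):
    . . . . . . .
    . . . . X . .
    . . . . X . .
    . . . . X . .
    . . . . X . .
    . . . . . . .
    . . . . . . .
    . . . . . . .

Final: "outside"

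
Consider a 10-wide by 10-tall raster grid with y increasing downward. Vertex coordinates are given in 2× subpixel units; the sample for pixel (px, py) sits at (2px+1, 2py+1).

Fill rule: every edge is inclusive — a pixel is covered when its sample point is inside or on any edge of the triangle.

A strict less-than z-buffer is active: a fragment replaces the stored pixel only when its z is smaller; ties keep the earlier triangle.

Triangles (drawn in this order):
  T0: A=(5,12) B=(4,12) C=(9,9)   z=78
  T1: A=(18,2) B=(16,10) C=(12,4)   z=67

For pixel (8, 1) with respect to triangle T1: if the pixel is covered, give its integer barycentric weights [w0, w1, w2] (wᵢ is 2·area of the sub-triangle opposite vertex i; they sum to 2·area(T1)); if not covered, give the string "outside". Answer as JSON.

T0:
  2·area = 3
  edge (5, 12)→(4, 12): d=(-1,0) inclusive
  edge (4, 12)→(9, 9): d=(5,-3) inclusive
  edge (9, 9)→(5, 12): d=(-4,3) inclusive
    (8,1)@(17, 3): e=[9,-6,0] → .  [on edge]
    (9,1)@(19, 3): e=[9,0,-6] → .  [on edge]
    (4,4)@(9, 9): e=[3,0,0] → X  [on edge]
    (5,4)@(11, 9): e=[3,6,-6] → .
    (4,5)@(9, 11): e=[1,10,-8] → .
    (0,7)@(1, 15): e=[-3,6,0] → .  [on edge]
  covered (1 px):
    . . . . . . . . . .
    . . . . . . . . . .
    . . . . . . . . . .
    . . . . . . . . . .
    . . . . X . . . . .
    . . . . . . . . . .
    . . . . . . . . . .
    . . . . . . . . . .
    . . . . . . . . . .
    . . . . . . . . . .
T1:
  2·area = 44
  edge (18, 2)→(16, 10): d=(-2,8) inclusive
  edge (16, 10)→(12, 4): d=(-4,-6) inclusive
  edge (12, 4)→(18, 2): d=(6,-2) inclusive
    (7,1)@(15, 3): e=[22,22,0] → X  [on edge]
    (8,1)@(17, 3): e=[6,34,4] → X
    (9,1)@(19, 3): e=[-10,46,8] → .
    (4,2)@(9, 5): e=[66,-22,0] → .  [on edge]
    (6,2)@(13, 5): e=[34,2,8] → X
    (9,2)@(19, 5): e=[-14,38,20] → .
    (1,3)@(3, 7): e=[110,-66,0] → .  [on edge]
    (6,3)@(13, 7): e=[30,-6,20] → .
    (7,3)@(15, 7): e=[14,6,24] → X
    (8,3)@(17, 7): e=[-2,18,28] → .
    (7,4)@(15, 9): e=[10,-2,36] → .
  covered (6 px):
    . . . . . . . . . .
    . . . . . . . X X .
    . . . . . . X X X .
    . . . . . . . X . .
    . . . . . . . . . .
    . . . . . . . . . .
    . . . . . . . . . .
    . . . . . . . . . .
    . . . . . . . . . .
    . . . . . . . . . .

Result: [34,4,6]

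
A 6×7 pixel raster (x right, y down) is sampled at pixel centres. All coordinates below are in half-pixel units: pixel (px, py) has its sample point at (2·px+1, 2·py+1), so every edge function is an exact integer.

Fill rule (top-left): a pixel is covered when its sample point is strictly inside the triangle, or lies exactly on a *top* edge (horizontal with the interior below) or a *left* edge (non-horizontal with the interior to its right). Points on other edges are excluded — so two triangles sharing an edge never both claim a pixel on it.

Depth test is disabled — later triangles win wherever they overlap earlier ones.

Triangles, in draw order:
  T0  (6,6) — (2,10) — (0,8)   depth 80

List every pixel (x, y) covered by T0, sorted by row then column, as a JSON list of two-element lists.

T0:
  2·area = 16
  edge (6, 6)→(2, 10): d=(-4,4) right/bottom  bias=-1
  edge (2, 10)→(0, 8): d=(-2,-2) top-left  bias=+0
  edge (0, 8)→(6, 6): d=(6,-2) top-left  bias=+0
    (5,0)@(11, 1): e=[0,36,-20] → ·  [on edge]
    (4,1)@(9, 3): e=[0,28,-12] → ·  [on edge]
    (3,2)@(7, 5): e=[0,20,-4] → ·  [on edge]
    (4,2)@(9, 5): e=[-8,24,0] → ·  [on edge]
    (1,3)@(3, 7): e=[8,8,0] → █  [on edge]
    (2,3)@(5, 7): e=[0,12,4] → ·  [on edge]
    (0,4)@(1, 9): e=[8,0,8] → █  [on edge]
    (1,4)@(3, 9): e=[0,4,12] → ·  [on edge]
    (0,5)@(1, 11): e=[0,-4,20] → ·  [on edge]
    (1,5)@(3, 11): e=[-8,0,24] → ·  [on edge]
    (2,6)@(5, 13): e=[-24,0,40] → ·  [on edge]
  covered (2 px):
    · · · · · ·
    · · · · · ·
    · · · · · ·
    · █ · · · ·
    █ · · · · ·
    · · · · · ·
    · · · · · ·

Final: [[1,3],[0,4]]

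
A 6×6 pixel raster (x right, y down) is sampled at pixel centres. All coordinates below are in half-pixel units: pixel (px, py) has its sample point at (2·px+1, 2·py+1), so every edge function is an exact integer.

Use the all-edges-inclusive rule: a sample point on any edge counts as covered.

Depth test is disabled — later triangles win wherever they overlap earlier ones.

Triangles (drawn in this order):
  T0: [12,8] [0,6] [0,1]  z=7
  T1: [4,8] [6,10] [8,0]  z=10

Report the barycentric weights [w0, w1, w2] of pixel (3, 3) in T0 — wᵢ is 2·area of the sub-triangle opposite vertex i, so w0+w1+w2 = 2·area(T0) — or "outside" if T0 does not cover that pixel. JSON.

T0:
  2·area = 60
  edge (12, 8)→(0, 6): d=(-12,-2) inclusive
  edge (0, 6)→(0, 1): d=(0,-5) inclusive
  edge (0, 1)→(12, 8): d=(12,7) inclusive
    (0,1)@(1, 3): e=[38,5,17] → █
    (1,1)@(3, 3): e=[42,15,3] → █
    (2,1)@(5, 3): e=[46,25,-11] → ·
    (0,2)@(1, 5): e=[14,5,41] → █
    (2,2)@(5, 5): e=[22,25,13] → █
    (3,2)@(7, 5): e=[26,35,-1] → ·
    (0,3)@(1, 7): e=[-10,5,65] → ·
    (1,3)@(3, 7): e=[-6,15,51] → ·
    (2,3)@(5, 7): e=[-2,25,37] → ·
    (3,3)@(7, 7): e=[2,35,23] → █
    (4,3)@(9, 7): e=[6,45,9] → █
    (5,3)@(11, 7): e=[10,55,-5] → ·
  covered (7 px):
    · · · · · ·
    █ █ · · · ·
    █ █ █ · · ·
    · · · █ █ ·
    · · · · · ·
    · · · · · ·
T1:
  2·area = 24  (B↔C swapped to make it positive)
  edge (4, 8)→(8, 0): d=(4,-8) inclusive
  edge (8, 0)→(6, 10): d=(-2,10) inclusive
  edge (6, 10)→(4, 8): d=(-2,-2) inclusive
    (3,1)@(7, 3): e=[4,4,16] → █
    (4,1)@(9, 3): e=[20,-16,20] → ·
    (0,2)@(1, 5): e=[-36,60,0] → ·  [on edge]
    (3,2)@(7, 5): e=[12,0,12] → █  [on edge]
    (4,2)@(9, 5): e=[28,-20,16] → ·
    (1,3)@(3, 7): e=[-12,36,0] → ·  [on edge]
    (2,3)@(5, 7): e=[4,16,4] → █
    (3,3)@(7, 7): e=[20,-4,8] → ·
    (2,4)@(5, 9): e=[12,12,0] → █  [on edge]
    (3,4)@(7, 9): e=[28,-8,4] → ·
    (2,5)@(5, 11): e=[20,8,-4] → ·
    (3,5)@(7, 11): e=[36,-12,0] → ·  [on edge]
  covered (4 px):
    · · · · · ·
    · · · █ · ·
    · · · █ · ·
    · · █ · · ·
    · · █ · · ·
    · · · · · ·

Final: [35,23,2]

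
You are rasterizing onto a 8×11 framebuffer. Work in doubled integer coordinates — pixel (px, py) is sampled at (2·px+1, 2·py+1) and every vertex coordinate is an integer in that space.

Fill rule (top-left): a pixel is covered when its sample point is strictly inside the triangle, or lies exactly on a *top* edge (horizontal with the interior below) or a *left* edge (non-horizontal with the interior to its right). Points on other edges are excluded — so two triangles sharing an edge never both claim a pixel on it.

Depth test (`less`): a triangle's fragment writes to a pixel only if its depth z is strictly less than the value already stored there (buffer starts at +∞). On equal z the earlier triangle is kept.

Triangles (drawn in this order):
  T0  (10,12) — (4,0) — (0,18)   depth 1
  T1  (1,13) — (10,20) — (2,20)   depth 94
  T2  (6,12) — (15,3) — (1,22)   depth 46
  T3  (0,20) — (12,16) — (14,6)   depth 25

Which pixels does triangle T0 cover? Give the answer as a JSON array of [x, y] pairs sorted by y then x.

T0:
  2·area = 156  (B↔C swapped to make it positive)
  edge (10, 12)→(0, 18): d=(-10,6) right/bottom  bias=-1
  edge (0, 18)→(4, 0): d=(4,-18) top-left  bias=+0
  edge (4, 0)→(10, 12): d=(6,12) right/bottom  bias=-1
    (2,1)@(5, 3): e=[120,30,6] → █
    (3,1)@(7, 3): e=[108,66,-18] → ·
    (1,2)@(3, 5): e=[112,2,42] → █
    (3,2)@(7, 5): e=[88,74,-6] → ·
    (1,3)@(3, 7): e=[92,10,54] → █
    (3,3)@(7, 7): e=[68,82,6] → █
    (4,3)@(9, 7): e=[56,118,-18] → ·
    (1,4)@(3, 9): e=[72,18,66] → █
    (4,4)@(9, 9): e=[36,126,-6] → ·
    (7,4)@(15, 9): e=[0,234,-78] → ·  [on edge]
    (1,5)@(3, 11): e=[52,26,78] → █
    (4,5)@(9, 11): e=[16,134,6] → █
    (2,7)@(5, 15): e=[0,78,78] → ·  [on edge]
  covered (19 px):
    · · · · · · · ·
    · · █ · · · · ·
    · █ █ · · · · ·
    · █ █ █ · · · ·
    · █ █ █ · · · ·
    · █ █ █ █ · · ·
    · █ █ █ · · · ·
    █ █ · · · · · ·
    █ · · · · · · ·
    · · · · · · · ·
    · · · · · · · ·
T1:
  2·area = 56
  edge (1, 13)→(10, 20): d=(9,7) right/bottom  bias=-1
  edge (10, 20)→(2, 20): d=(-8,0) right/bottom  bias=-1
  edge (2, 20)→(1, 13): d=(-1,-7) top-left  bias=+0
    (0,6)@(1, 13): e=[0,56,0] → ·  [on edge]
    (1,7)@(3, 15): e=[4,40,12] → █
    (2,7)@(5, 15): e=[-10,40,26] → ·
    (1,8)@(3, 17): e=[22,24,10] → █
    (2,8)@(5, 17): e=[8,24,24] → █
    (3,8)@(7, 17): e=[-6,24,38] → ·
    (1,9)@(3, 19): e=[40,8,8] → █
    (3,9)@(7, 19): e=[12,8,36] → █
    (4,9)@(9, 19): e=[-2,8,50] → ·
    (1,10)@(3, 21): e=[58,-8,6] → ·
    (2,10)@(5, 21): e=[44,-8,20] → ·
    (3,10)@(7, 21): e=[30,-8,34] → ·
  covered (6 px):
    · · · · · · · ·
    · · · · · · · ·
    · · · · · · · ·
    · · · · · · · ·
    · · · · · · · ·
    · · · · · · · ·
    · · · · · · · ·
    · █ · · · · · ·
    · █ █ · · · · ·
    · █ █ █ · · · ·
    · · · · · · · ·
T2:
  2·area = 45
  edge (6, 12)→(15, 3): d=(9,-9) top-left  bias=+0
  edge (15, 3)→(1, 22): d=(-14,19) right/bottom  bias=-1
  edge (1, 22)→(6, 12): d=(5,-10) top-left  bias=+0
    (7,1)@(15, 3): e=[0,0,45] → ·  [on edge]
    (6,2)@(13, 5): e=[0,10,35] → █  [on edge]
    (7,2)@(15, 5): e=[18,-28,55] → ·
    (5,3)@(11, 7): e=[0,20,25] → █  [on edge]
    (6,3)@(13, 7): e=[18,-18,45] → ·
    (4,4)@(9, 9): e=[0,30,15] → █  [on edge]
    (5,4)@(11, 9): e=[18,-8,35] → ·
    (3,5)@(7, 11): e=[0,40,5] → █  [on edge]
    (5,5)@(11, 11): e=[36,-36,45] → ·
    (2,6)@(5, 13): e=[0,50,-5] → ·  [on edge]
    (3,6)@(7, 13): e=[18,12,15] → █
    (4,6)@(9, 13): e=[36,-26,35] → ·
    (1,7)@(3, 15): e=[0,60,-15] → ·  [on edge]
    (0,8)@(1, 17): e=[0,70,-25] → ·  [on edge]
  covered (8 px):
    · · · · · · · ·
    · · · · · · · ·
    · · · · · · █ ·
    · · · · · █ · ·
    · · · · █ · · ·
    · · · █ █ · · ·
    · · · █ · · · ·
    · · █ · · · · ·
    · · · · · · · ·
    · █ · · · · · ·
    · · · · · · · ·
T3:
  2·area = 112  (B↔C swapped to make it positive)
  edge (0, 20)→(14, 6): d=(14,-14) top-left  bias=+0
  edge (14, 6)→(12, 16): d=(-2,10) right/bottom  bias=-1
  edge (12, 16)→(0, 20): d=(-12,4) right/bottom  bias=-1
    (7,0)@(15, 1): e=[-56,0,168] → ·  [on edge]
    (7,2)@(15, 5): e=[0,-8,120] → ·  [on edge]
    (6,3)@(13, 7): e=[0,8,104] → █  [on edge]
    (7,3)@(15, 7): e=[28,-12,96] → ·
    (5,4)@(11, 9): e=[0,24,88] → █  [on edge]
    (7,4)@(15, 9): e=[56,-16,72] → ·
    (4,5)@(9, 11): e=[0,40,72] → █  [on edge]
    (6,5)@(13, 11): e=[56,0,56] → ·  [on edge]
    (3,6)@(7, 13): e=[0,56,56] → █  [on edge]
    (6,6)@(13, 13): e=[84,-4,32] → ·
    (2,7)@(5, 15): e=[0,72,40] → █  [on edge]
    (6,7)@(13, 15): e=[112,-8,8] → ·
    (7,7)@(15, 15): e=[140,-28,0] → ·  [on edge]
    (1,8)@(3, 17): e=[0,88,24] → █  [on edge]
    (4,8)@(9, 17): e=[84,28,0] → ·  [on edge]
    (0,9)@(1, 19): e=[0,104,8] → █  [on edge]
    (1,9)@(3, 19): e=[28,84,0] → ·  [on edge]
    (5,10)@(11, 21): e=[168,0,-56] → ·  [on edge]
  covered (16 px):
    · · · · · · · ·
    · · · · · · · ·
    · · · · · · · ·
    · · · · · · █ ·
    · · · · · █ █ ·
    · · · · █ █ · ·
    · · · █ █ █ · ·
    · · █ █ █ █ · ·
    · █ █ █ · · · ·
    █ · · · · · · ·
    · · · · · · · ·

Answer: [[2,1],[1,2],[2,2],[1,3],[2,3],[3,3],[1,4],[2,4],[3,4],[1,5],[2,5],[3,5],[4,5],[1,6],[2,6],[3,6],[0,7],[1,7],[0,8]]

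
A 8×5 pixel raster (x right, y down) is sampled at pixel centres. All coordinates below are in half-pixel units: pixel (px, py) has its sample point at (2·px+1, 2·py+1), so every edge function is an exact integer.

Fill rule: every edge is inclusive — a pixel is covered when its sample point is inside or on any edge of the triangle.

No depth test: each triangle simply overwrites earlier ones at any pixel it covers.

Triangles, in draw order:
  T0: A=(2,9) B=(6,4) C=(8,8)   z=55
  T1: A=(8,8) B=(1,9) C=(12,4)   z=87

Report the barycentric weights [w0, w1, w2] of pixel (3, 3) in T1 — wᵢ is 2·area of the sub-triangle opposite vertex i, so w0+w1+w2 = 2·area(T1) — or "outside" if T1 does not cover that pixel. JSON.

T0:
  2·area = 26
  edge (2, 9)→(6, 4): d=(4,-5) inclusive
  edge (6, 4)→(8, 8): d=(2,4) inclusive
  edge (8, 8)→(2, 9): d=(-6,1) inclusive
    (2,3)@(5, 7): e=[7,10,9] → X
    (3,3)@(7, 7): e=[17,2,7] → X
    (4,3)@(9, 7): e=[27,-6,5] → .
    (2,4)@(5, 9): e=[15,14,-3] → .
    (3,4)@(7, 9): e=[25,6,-5] → .
  covered (2 px):
    . . . . . . . .
    . . . . . . . .
    . . . . . . . .
    . . X X . . . .
    . . . . . . . .
T1:
  2·area = 24
  edge (8, 8)→(1, 9): d=(-7,1) inclusive
  edge (1, 9)→(12, 4): d=(11,-5) inclusive
  edge (12, 4)→(8, 8): d=(-4,4) inclusive
    (7,0)@(15, 1): e=[42,-18,0] → .  [on edge]
    (6,1)@(13, 3): e=[30,-6,0] → .  [on edge]
    (5,2)@(11, 5): e=[18,6,0] → X  [on edge]
    (6,2)@(13, 5): e=[16,16,-8] → .
    (3,3)@(7, 7): e=[8,8,8] → X
    (4,3)@(9, 7): e=[6,18,0] → X  [on edge]
    (5,3)@(11, 7): e=[4,28,-8] → .
    (7,3)@(15, 7): e=[0,48,-24] → .  [on edge]
    (0,4)@(1, 9): e=[0,0,24] → X  [on edge]
    (1,4)@(3, 9): e=[-2,10,16] → .
    (3,4)@(7, 9): e=[-6,30,0] → .  [on edge]
    (4,4)@(9, 9): e=[-8,40,-8] → .
  covered (4 px):
    . . . . . . . .
    . . . . . . . .
    . . . . . X . .
    . . . X X . . .
    X . . . . . . .

Final: [8,8,8]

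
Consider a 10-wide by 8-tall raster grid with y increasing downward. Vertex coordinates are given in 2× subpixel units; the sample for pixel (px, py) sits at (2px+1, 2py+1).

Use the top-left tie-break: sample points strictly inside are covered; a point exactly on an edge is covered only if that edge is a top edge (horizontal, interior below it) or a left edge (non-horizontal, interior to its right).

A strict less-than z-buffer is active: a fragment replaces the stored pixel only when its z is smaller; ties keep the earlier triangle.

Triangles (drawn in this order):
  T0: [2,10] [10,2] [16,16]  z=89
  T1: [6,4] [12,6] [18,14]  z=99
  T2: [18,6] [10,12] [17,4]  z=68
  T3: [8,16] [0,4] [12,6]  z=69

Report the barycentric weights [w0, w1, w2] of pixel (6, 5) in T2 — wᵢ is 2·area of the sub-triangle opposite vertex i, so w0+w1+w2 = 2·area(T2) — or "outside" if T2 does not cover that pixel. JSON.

T0:
  2·area = 160
  edge (2, 10)→(10, 2): d=(8,-8) top-left  bias=+0
  edge (10, 2)→(16, 16): d=(6,14) right/bottom  bias=-1
  edge (16, 16)→(2, 10): d=(-14,-6) top-left  bias=+0
    (5,0)@(11, 1): e=[0,-20,180] → .  [on edge]
    (4,1)@(9, 3): e=[0,20,140] → X  [on edge]
    (5,1)@(11, 3): e=[16,-8,152] → .
    (3,2)@(7, 5): e=[0,60,100] → X  [on edge]
    (5,2)@(11, 5): e=[32,4,124] → X
    (6,2)@(13, 5): e=[48,-24,136] → .
    (2,3)@(5, 7): e=[0,100,60] → X  [on edge]
    (6,3)@(13, 7): e=[64,-12,108] → .
    (1,4)@(3, 9): e=[0,140,20] → X  [on edge]
    (6,4)@(13, 9): e=[80,0,80] → .  [on edge]
    (0,5)@(1, 11): e=[0,180,-20] → .  [on edge]
    (1,5)@(3, 11): e=[16,152,-8] → .
    (4,6)@(9, 13): e=[80,80,0] → X  [on edge]
  covered (22 px):
    . . . . . . . . . .
    . . . . X . . . . .
    . . . X X X . . . .
    . . X X X X . . . .
    . X X X X X . . . .
    . . X X X X X . . .
    . . . . X X X . . .
    . . . . . . . X . .
T1:
  2·area = 36
  edge (6, 4)→(12, 6): d=(6,2) right/bottom  bias=-1
  edge (12, 6)→(18, 14): d=(6,8) right/bottom  bias=-1
  edge (18, 14)→(6, 4): d=(-12,-10) top-left  bias=+0
    (1,1)@(3, 3): e=[0,54,-18] → .  [on edge]
    (4,2)@(9, 5): e=[0,18,18] → .  [on edge]
    (5,3)@(11, 7): e=[8,14,14] → X
    (6,3)@(13, 7): e=[4,-2,34] → .
    (7,3)@(15, 7): e=[0,-18,54] → .  [on edge]
    (5,4)@(11, 9): e=[20,26,-10] → .
    (6,4)@(13, 9): e=[16,10,10] → X
    (7,4)@(15, 9): e=[12,-6,30] → .
    (6,5)@(13, 11): e=[28,22,-14] → .
    (7,5)@(15, 11): e=[24,6,6] → X
    (8,5)@(17, 11): e=[20,-10,26] → .
    (7,6)@(15, 13): e=[36,18,-18] → .
  covered (4 px):
    . . . . . . . . . .
    . . . . . . . . . .
    . . . . . . . . . .
    . . . . . X . . . .
    . . . . . . X . . .
    . . . . . . . X . .
    . . . . . . . . X .
    . . . . . . . . . .
T2:
  2·area = 22
  edge (18, 6)→(10, 12): d=(-8,6) right/bottom  bias=-1
  edge (10, 12)→(17, 4): d=(7,-8) top-left  bias=+0
  edge (17, 4)→(18, 6): d=(1,2) right/bottom  bias=-1
    (8,2)@(17, 5): e=[14,7,1] → X
    (9,2)@(19, 5): e=[2,23,-3] → .
    (7,3)@(15, 7): e=[10,5,7] → X
    (8,3)@(17, 7): e=[-2,21,3] → .
    (6,4)@(13, 9): e=[6,3,13] → X
    (7,4)@(15, 9): e=[-6,19,9] → .
    (5,5)@(11, 11): e=[2,1,19] → X
    (6,5)@(13, 11): e=[-10,17,15] → .
    (5,6)@(11, 13): e=[-14,15,21] → .
  covered (4 px):
    . . . . . . . . . .
    . . . . . . . . . .
    . . . . . . . . X .
    . . . . . . . X . .
    . . . . . . X . . .
    . . . . . X . . . .
    . . . . . . . . . .
    . . . . . . . . . .
T3:
  2·area = 128
  edge (8, 16)→(0, 4): d=(-8,-12) top-left  bias=+0
  edge (0, 4)→(12, 6): d=(12,2) right/bottom  bias=-1
  edge (12, 6)→(8, 16): d=(-4,10) right/bottom  bias=-1
    (0,2)@(1, 5): e=[4,10,114] → X
    (1,2)@(3, 5): e=[28,6,94] → X
    (2,2)@(5, 5): e=[52,2,74] → X
    (3,2)@(7, 5): e=[76,-2,54] → .
    (0,3)@(1, 7): e=[-12,34,106] → .
    (1,3)@(3, 7): e=[12,30,86] → X
    (3,3)@(7, 7): e=[60,22,46] → X
    (4,3)@(9, 7): e=[84,18,26] → X
    (5,3)@(11, 7): e=[108,14,6] → X
    (6,3)@(13, 7): e=[132,10,-14] → .
    (1,4)@(3, 9): e=[-4,54,78] → .
    (2,4)@(5, 9): e=[20,50,58] → X
  covered (16 px):
    . . . . . . . . . .
    . . . . . . . . . .
    X X X . . . . . . .
    . X X X X X . . . .
    . . X X X . . . . .
    . . X X X . . . . .
    . . . X X . . . . .
    . . . . . . . . . .

Final: "outside"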